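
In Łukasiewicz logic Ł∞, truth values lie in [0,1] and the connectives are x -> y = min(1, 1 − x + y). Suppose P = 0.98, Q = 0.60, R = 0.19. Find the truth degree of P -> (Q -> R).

0.61

Q -> R = min(1, 1 − 0.60 + 0.19) = min(1, 0.59) = 0.59
P -> (Q -> R) = min(1, 1 − 0.98 + 0.59) = min(1, 0.61) = 0.61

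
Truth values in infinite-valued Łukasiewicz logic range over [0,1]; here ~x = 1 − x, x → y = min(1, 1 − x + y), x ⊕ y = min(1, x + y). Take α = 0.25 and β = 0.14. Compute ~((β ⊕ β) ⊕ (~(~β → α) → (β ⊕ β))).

0.05

β ⊕ β = min(1, 0.14 + 0.14) = min(1, 0.28) = 0.28
~β = 1 − 0.14 = 0.86
~β → α = min(1, 1 − 0.86 + 0.25) = min(1, 0.39) = 0.39
~(~β → α) = 1 − 0.39 = 0.61
~(~β → α) → (β ⊕ β) = min(1, 1 − 0.61 + 0.28) = min(1, 0.67) = 0.67
(β ⊕ β) ⊕ (~(~β → α) → (β ⊕ β)) = min(1, 0.28 + 0.67) = min(1, 0.95) = 0.95
~((β ⊕ β) ⊕ (~(~β → α) → (β ⊕ β))) = 1 − 0.95 = 0.05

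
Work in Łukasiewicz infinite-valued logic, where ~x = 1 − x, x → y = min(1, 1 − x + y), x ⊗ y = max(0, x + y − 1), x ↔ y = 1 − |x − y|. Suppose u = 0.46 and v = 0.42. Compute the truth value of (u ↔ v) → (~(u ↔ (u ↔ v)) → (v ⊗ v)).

0.54

u ↔ v = 1 − |0.46 − 0.42| = 1 − 0.04 = 0.96
u ↔ (u ↔ v) = 1 − |0.46 − 0.96| = 1 − 0.50 = 0.50
~(u ↔ (u ↔ v)) = 1 − 0.50 = 0.50
v ⊗ v = max(0, 0.42 + 0.42 − 1) = max(0, -0.16) = 0.00
~(u ↔ (u ↔ v)) → (v ⊗ v) = min(1, 1 − 0.50 + 0.00) = min(1, 0.50) = 0.50
(u ↔ v) → (~(u ↔ (u ↔ v)) → (v ⊗ v)) = min(1, 1 − 0.96 + 0.50) = min(1, 0.54) = 0.54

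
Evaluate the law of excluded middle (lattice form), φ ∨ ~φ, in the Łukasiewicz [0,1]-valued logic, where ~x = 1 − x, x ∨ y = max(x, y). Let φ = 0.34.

~φ = 1 − 0.34 = 0.66
φ ∨ ~φ = max(0.34, 0.66) = 0.66
(The value 0.66 < 1 shows this instance is not satisfied; not a Ł∞-tautology — its value is max(a, 1−a).)

0.66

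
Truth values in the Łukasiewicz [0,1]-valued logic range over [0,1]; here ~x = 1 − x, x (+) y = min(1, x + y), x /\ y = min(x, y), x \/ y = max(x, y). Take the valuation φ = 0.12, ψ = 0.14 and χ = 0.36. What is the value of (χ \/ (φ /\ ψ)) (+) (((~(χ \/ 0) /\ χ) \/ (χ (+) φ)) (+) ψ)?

0.98

φ /\ ψ = min(0.12, 0.14) = 0.12
χ \/ (φ /\ ψ) = max(0.36, 0.12) = 0.36
χ \/ 0 = max(0.36, 0.00) = 0.36
~(χ \/ 0) = 1 − 0.36 = 0.64
~(χ \/ 0) /\ χ = min(0.64, 0.36) = 0.36
χ (+) φ = min(1, 0.36 + 0.12) = min(1, 0.48) = 0.48
(~(χ \/ 0) /\ χ) \/ (χ (+) φ) = max(0.36, 0.48) = 0.48
((~(χ \/ 0) /\ χ) \/ (χ (+) φ)) (+) ψ = min(1, 0.48 + 0.14) = min(1, 0.62) = 0.62
(χ \/ (φ /\ ψ)) (+) (((~(χ \/ 0) /\ χ) \/ (χ (+) φ)) (+) ψ) = min(1, 0.36 + 0.62) = min(1, 0.98) = 0.98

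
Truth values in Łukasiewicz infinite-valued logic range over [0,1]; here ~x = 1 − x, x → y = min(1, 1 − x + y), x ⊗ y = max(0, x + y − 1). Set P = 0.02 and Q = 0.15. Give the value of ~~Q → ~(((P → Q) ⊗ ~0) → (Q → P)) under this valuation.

~Q = 1 − 0.15 = 0.85
~~Q = 1 − 0.85 = 0.15
P → Q = min(1, 1 − 0.02 + 0.15) = min(1, 1.13) = 1.00
~0 = 1 − 0.00 = 1.00
(P → Q) ⊗ ~0 = max(0, 1.00 + 1.00 − 1) = max(0, 1.00) = 1.00
Q → P = min(1, 1 − 0.15 + 0.02) = min(1, 0.87) = 0.87
((P → Q) ⊗ ~0) → (Q → P) = min(1, 1 − 1.00 + 0.87) = min(1, 0.87) = 0.87
~(((P → Q) ⊗ ~0) → (Q → P)) = 1 − 0.87 = 0.13
~~Q → ~(((P → Q) ⊗ ~0) → (Q → P)) = min(1, 1 − 0.15 + 0.13) = min(1, 0.98) = 0.98

0.98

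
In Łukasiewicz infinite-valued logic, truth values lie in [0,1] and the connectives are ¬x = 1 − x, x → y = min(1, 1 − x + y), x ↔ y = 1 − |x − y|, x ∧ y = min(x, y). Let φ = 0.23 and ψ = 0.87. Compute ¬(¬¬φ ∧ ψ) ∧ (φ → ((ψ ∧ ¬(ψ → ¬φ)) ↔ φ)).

0.77

¬φ = 1 − 0.23 = 0.77
¬¬φ = 1 − 0.77 = 0.23
¬¬φ ∧ ψ = min(0.23, 0.87) = 0.23
¬(¬¬φ ∧ ψ) = 1 − 0.23 = 0.77
ψ → ¬φ = min(1, 1 − 0.87 + 0.77) = min(1, 0.90) = 0.90
¬(ψ → ¬φ) = 1 − 0.90 = 0.10
ψ ∧ ¬(ψ → ¬φ) = min(0.87, 0.10) = 0.10
(ψ ∧ ¬(ψ → ¬φ)) ↔ φ = 1 − |0.10 − 0.23| = 1 − 0.13 = 0.87
φ → ((ψ ∧ ¬(ψ → ¬φ)) ↔ φ) = min(1, 1 − 0.23 + 0.87) = min(1, 1.64) = 1.00
¬(¬¬φ ∧ ψ) ∧ (φ → ((ψ ∧ ¬(ψ → ¬φ)) ↔ φ)) = min(0.77, 1.00) = 0.77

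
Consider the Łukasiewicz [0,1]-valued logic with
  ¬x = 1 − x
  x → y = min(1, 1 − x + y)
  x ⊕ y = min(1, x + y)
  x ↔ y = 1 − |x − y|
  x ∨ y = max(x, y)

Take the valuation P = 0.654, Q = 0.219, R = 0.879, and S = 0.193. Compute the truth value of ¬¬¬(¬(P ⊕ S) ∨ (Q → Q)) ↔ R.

P ⊕ S = min(1, 0.654 + 0.193) = min(1, 0.847) = 0.847
¬(P ⊕ S) = 1 − 0.847 = 0.153
Q → Q = min(1, 1 − 0.219 + 0.219) = min(1, 1.000) = 1.000
¬(P ⊕ S) ∨ (Q → Q) = max(0.153, 1.000) = 1.000
¬(¬(P ⊕ S) ∨ (Q → Q)) = 1 − 1.000 = 0.000
¬¬(¬(P ⊕ S) ∨ (Q → Q)) = 1 − 0.000 = 1.000
¬¬¬(¬(P ⊕ S) ∨ (Q → Q)) = 1 − 1.000 = 0.000
¬¬¬(¬(P ⊕ S) ∨ (Q → Q)) ↔ R = 1 − |0.000 − 0.879| = 1 − 0.879 = 0.121

0.121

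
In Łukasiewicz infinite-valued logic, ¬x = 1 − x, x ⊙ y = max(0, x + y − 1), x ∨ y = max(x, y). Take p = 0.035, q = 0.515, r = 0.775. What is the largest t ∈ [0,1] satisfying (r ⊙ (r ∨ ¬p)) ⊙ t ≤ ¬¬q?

0.775

¬p = 1 − 0.035 = 0.965
r ∨ ¬p = max(0.775, 0.965) = 0.965
r ⊙ (r ∨ ¬p) = max(0, 0.775 + 0.965 − 1) = max(0, 0.740) = 0.740
So the left factor is r ⊙ (r ∨ ¬p) = 0.740.
¬q = 1 − 0.515 = 0.485
¬¬q = 1 − 0.485 = 0.515
So the right-hand bound is ¬¬q = 0.515.
The residuum of the Łukasiewicz t-norm gives the supremum: min(1, 1 − 0.740 + 0.515).
1 − 0.740 + 0.515 = 0.775, so t = min(1, 0.775) = 0.775.
Check: 0.740 ⊙ 0.775 = max(0, 0.515) = 0.515 ≤ 0.515.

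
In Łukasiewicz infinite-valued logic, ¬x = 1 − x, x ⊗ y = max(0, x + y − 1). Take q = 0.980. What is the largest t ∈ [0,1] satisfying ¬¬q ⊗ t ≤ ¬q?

0.040

¬q = 1 − 0.980 = 0.020
¬¬q = 1 − 0.020 = 0.980
So the left factor is ¬¬q = 0.980.
So the right-hand bound is ¬q = 0.020.
The residuum of the Łukasiewicz t-norm gives the supremum: min(1, 1 − 0.980 + 0.020).
1 − 0.980 + 0.020 = 0.040, so t = min(1, 0.040) = 0.040.
Check: 0.980 ⊗ 0.040 = max(0, 0.020) = 0.020 ≤ 0.020.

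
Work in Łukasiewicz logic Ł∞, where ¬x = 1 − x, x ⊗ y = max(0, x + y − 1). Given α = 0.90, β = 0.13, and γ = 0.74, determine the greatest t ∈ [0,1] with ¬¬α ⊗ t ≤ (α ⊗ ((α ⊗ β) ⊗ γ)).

0.10

¬α = 1 − 0.90 = 0.10
¬¬α = 1 − 0.10 = 0.90
So the left factor is ¬¬α = 0.90.
α ⊗ β = max(0, 0.90 + 0.13 − 1) = max(0, 0.03) = 0.03
(α ⊗ β) ⊗ γ = max(0, 0.03 + 0.74 − 1) = max(0, -0.23) = 0.00
α ⊗ ((α ⊗ β) ⊗ γ) = max(0, 0.90 + 0.00 − 1) = max(0, -0.10) = 0.00
So the right-hand bound is α ⊗ ((α ⊗ β) ⊗ γ) = 0.00.
The residuum of the Łukasiewicz t-norm gives the supremum: min(1, 1 − 0.90 + 0.00).
1 − 0.90 + 0.00 = 0.10, so t = min(1, 0.10) = 0.10.
Check: 0.90 ⊗ 0.10 = max(0, 0.00) = 0.00 ≤ 0.00.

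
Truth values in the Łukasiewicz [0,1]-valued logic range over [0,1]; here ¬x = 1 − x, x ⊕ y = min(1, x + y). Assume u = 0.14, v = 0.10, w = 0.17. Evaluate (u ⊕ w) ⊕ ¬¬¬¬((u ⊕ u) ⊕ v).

u ⊕ w = min(1, 0.14 + 0.17) = min(1, 0.31) = 0.31
u ⊕ u = min(1, 0.14 + 0.14) = min(1, 0.28) = 0.28
(u ⊕ u) ⊕ v = min(1, 0.28 + 0.10) = min(1, 0.38) = 0.38
¬((u ⊕ u) ⊕ v) = 1 − 0.38 = 0.62
¬¬((u ⊕ u) ⊕ v) = 1 − 0.62 = 0.38
¬¬¬((u ⊕ u) ⊕ v) = 1 − 0.38 = 0.62
¬¬¬¬((u ⊕ u) ⊕ v) = 1 − 0.62 = 0.38
(u ⊕ w) ⊕ ¬¬¬¬((u ⊕ u) ⊕ v) = min(1, 0.31 + 0.38) = min(1, 0.69) = 0.69

0.69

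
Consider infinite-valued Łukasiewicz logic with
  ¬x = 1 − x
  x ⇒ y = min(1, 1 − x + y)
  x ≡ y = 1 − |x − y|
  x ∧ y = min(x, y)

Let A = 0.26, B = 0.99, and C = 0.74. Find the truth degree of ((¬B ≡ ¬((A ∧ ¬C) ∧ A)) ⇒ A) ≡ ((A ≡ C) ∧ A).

¬B = 1 − 0.99 = 0.01
¬C = 1 − 0.74 = 0.26
A ∧ ¬C = min(0.26, 0.26) = 0.26
(A ∧ ¬C) ∧ A = min(0.26, 0.26) = 0.26
¬((A ∧ ¬C) ∧ A) = 1 − 0.26 = 0.74
¬B ≡ ¬((A ∧ ¬C) ∧ A) = 1 − |0.01 − 0.74| = 1 − 0.73 = 0.27
(¬B ≡ ¬((A ∧ ¬C) ∧ A)) ⇒ A = min(1, 1 − 0.27 + 0.26) = min(1, 0.99) = 0.99
A ≡ C = 1 − |0.26 − 0.74| = 1 − 0.48 = 0.52
(A ≡ C) ∧ A = min(0.52, 0.26) = 0.26
((¬B ≡ ¬((A ∧ ¬C) ∧ A)) ⇒ A) ≡ ((A ≡ C) ∧ A) = 1 − |0.99 − 0.26| = 1 − 0.73 = 0.27

0.27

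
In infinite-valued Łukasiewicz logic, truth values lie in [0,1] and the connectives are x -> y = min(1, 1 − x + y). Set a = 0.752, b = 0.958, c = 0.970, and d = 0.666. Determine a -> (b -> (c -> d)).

c -> d = min(1, 1 − 0.970 + 0.666) = min(1, 0.696) = 0.696
b -> (c -> d) = min(1, 1 − 0.958 + 0.696) = min(1, 0.738) = 0.738
a -> (b -> (c -> d)) = min(1, 1 − 0.752 + 0.738) = min(1, 0.986) = 0.986

0.986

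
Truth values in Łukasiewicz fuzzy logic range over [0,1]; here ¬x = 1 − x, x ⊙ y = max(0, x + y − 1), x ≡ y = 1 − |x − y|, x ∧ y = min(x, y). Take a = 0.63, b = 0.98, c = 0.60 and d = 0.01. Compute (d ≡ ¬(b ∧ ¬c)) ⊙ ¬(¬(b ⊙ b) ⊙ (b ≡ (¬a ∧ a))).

¬c = 1 − 0.60 = 0.40
b ∧ ¬c = min(0.98, 0.40) = 0.40
¬(b ∧ ¬c) = 1 − 0.40 = 0.60
d ≡ ¬(b ∧ ¬c) = 1 − |0.01 − 0.60| = 1 − 0.59 = 0.41
b ⊙ b = max(0, 0.98 + 0.98 − 1) = max(0, 0.96) = 0.96
¬(b ⊙ b) = 1 − 0.96 = 0.04
¬a = 1 − 0.63 = 0.37
¬a ∧ a = min(0.37, 0.63) = 0.37
b ≡ (¬a ∧ a) = 1 − |0.98 − 0.37| = 1 − 0.61 = 0.39
¬(b ⊙ b) ⊙ (b ≡ (¬a ∧ a)) = max(0, 0.04 + 0.39 − 1) = max(0, -0.57) = 0.00
¬(¬(b ⊙ b) ⊙ (b ≡ (¬a ∧ a))) = 1 − 0.00 = 1.00
(d ≡ ¬(b ∧ ¬c)) ⊙ ¬(¬(b ⊙ b) ⊙ (b ≡ (¬a ∧ a))) = max(0, 0.41 + 1.00 − 1) = max(0, 0.41) = 0.41

0.41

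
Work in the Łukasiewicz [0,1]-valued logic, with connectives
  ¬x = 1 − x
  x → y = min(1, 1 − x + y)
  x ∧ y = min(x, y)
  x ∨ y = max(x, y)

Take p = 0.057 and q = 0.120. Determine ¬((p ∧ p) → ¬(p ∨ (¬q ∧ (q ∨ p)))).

0.000

p ∧ p = min(0.057, 0.057) = 0.057
¬q = 1 − 0.120 = 0.880
q ∨ p = max(0.120, 0.057) = 0.120
¬q ∧ (q ∨ p) = min(0.880, 0.120) = 0.120
p ∨ (¬q ∧ (q ∨ p)) = max(0.057, 0.120) = 0.120
¬(p ∨ (¬q ∧ (q ∨ p))) = 1 − 0.120 = 0.880
(p ∧ p) → ¬(p ∨ (¬q ∧ (q ∨ p))) = min(1, 1 − 0.057 + 0.880) = min(1, 1.823) = 1.000
¬((p ∧ p) → ¬(p ∨ (¬q ∧ (q ∨ p)))) = 1 − 1.000 = 0.000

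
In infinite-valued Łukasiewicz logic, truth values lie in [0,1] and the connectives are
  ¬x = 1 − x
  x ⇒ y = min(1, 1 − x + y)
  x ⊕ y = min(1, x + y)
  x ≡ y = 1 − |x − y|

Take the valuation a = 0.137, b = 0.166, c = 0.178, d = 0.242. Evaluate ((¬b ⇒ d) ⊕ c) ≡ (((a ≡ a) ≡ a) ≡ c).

¬b = 1 − 0.166 = 0.834
¬b ⇒ d = min(1, 1 − 0.834 + 0.242) = min(1, 0.408) = 0.408
(¬b ⇒ d) ⊕ c = min(1, 0.408 + 0.178) = min(1, 0.586) = 0.586
a ≡ a = 1 − |0.137 − 0.137| = 1 − 0.000 = 1.000
(a ≡ a) ≡ a = 1 − |1.000 − 0.137| = 1 − 0.863 = 0.137
((a ≡ a) ≡ a) ≡ c = 1 − |0.137 − 0.178| = 1 − 0.041 = 0.959
((¬b ⇒ d) ⊕ c) ≡ (((a ≡ a) ≡ a) ≡ c) = 1 − |0.586 − 0.959| = 1 − 0.373 = 0.627

0.627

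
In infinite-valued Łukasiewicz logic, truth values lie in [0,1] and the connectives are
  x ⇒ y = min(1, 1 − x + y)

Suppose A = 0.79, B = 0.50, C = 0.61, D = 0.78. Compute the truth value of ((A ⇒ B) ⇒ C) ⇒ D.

0.88

A ⇒ B = min(1, 1 − 0.79 + 0.50) = min(1, 0.71) = 0.71
(A ⇒ B) ⇒ C = min(1, 1 − 0.71 + 0.61) = min(1, 0.90) = 0.90
((A ⇒ B) ⇒ C) ⇒ D = min(1, 1 − 0.90 + 0.78) = min(1, 0.88) = 0.88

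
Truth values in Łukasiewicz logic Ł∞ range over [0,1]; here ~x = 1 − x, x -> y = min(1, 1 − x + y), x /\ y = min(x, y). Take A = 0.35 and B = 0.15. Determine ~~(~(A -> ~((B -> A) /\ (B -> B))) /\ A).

0.35

B -> A = min(1, 1 − 0.15 + 0.35) = min(1, 1.20) = 1.00
B -> B = min(1, 1 − 0.15 + 0.15) = min(1, 1.00) = 1.00
(B -> A) /\ (B -> B) = min(1.00, 1.00) = 1.00
~((B -> A) /\ (B -> B)) = 1 − 1.00 = 0.00
A -> ~((B -> A) /\ (B -> B)) = min(1, 1 − 0.35 + 0.00) = min(1, 0.65) = 0.65
~(A -> ~((B -> A) /\ (B -> B))) = 1 − 0.65 = 0.35
~(A -> ~((B -> A) /\ (B -> B))) /\ A = min(0.35, 0.35) = 0.35
~(~(A -> ~((B -> A) /\ (B -> B))) /\ A) = 1 − 0.35 = 0.65
~~(~(A -> ~((B -> A) /\ (B -> B))) /\ A) = 1 − 0.65 = 0.35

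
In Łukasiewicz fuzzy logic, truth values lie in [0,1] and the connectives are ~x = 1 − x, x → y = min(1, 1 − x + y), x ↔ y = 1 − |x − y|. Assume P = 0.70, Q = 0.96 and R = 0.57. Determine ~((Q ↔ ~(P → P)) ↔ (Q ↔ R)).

0.57

P → P = min(1, 1 − 0.70 + 0.70) = min(1, 1.00) = 1.00
~(P → P) = 1 − 1.00 = 0.00
Q ↔ ~(P → P) = 1 − |0.96 − 0.00| = 1 − 0.96 = 0.04
Q ↔ R = 1 − |0.96 − 0.57| = 1 − 0.39 = 0.61
(Q ↔ ~(P → P)) ↔ (Q ↔ R) = 1 − |0.04 − 0.61| = 1 − 0.57 = 0.43
~((Q ↔ ~(P → P)) ↔ (Q ↔ R)) = 1 − 0.43 = 0.57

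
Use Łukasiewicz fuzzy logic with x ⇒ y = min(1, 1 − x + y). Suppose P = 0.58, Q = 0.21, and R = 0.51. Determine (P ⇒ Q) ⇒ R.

0.88

P ⇒ Q = min(1, 1 − 0.58 + 0.21) = min(1, 0.63) = 0.63
(P ⇒ Q) ⇒ R = min(1, 1 − 0.63 + 0.51) = min(1, 0.88) = 0.88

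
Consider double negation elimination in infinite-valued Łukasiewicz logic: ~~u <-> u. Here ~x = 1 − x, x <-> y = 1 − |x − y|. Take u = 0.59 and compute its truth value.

~u = 1 − 0.59 = 0.41
~~u = 1 − 0.41 = 0.59
~~u <-> u = 1 − |0.59 − 0.59| = 1 − 0.00 = 1.00
(As expected: always 1 in Ł∞ since negation is involutive.)

1.00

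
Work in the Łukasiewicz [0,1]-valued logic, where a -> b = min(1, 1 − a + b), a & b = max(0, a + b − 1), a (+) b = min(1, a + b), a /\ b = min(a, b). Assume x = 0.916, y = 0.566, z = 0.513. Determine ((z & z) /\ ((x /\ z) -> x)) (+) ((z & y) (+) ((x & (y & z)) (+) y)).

z & z = max(0, 0.513 + 0.513 − 1) = max(0, 0.026) = 0.026
x /\ z = min(0.916, 0.513) = 0.513
(x /\ z) -> x = min(1, 1 − 0.513 + 0.916) = min(1, 1.403) = 1.000
(z & z) /\ ((x /\ z) -> x) = min(0.026, 1.000) = 0.026
z & y = max(0, 0.513 + 0.566 − 1) = max(0, 0.079) = 0.079
y & z = max(0, 0.566 + 0.513 − 1) = max(0, 0.079) = 0.079
x & (y & z) = max(0, 0.916 + 0.079 − 1) = max(0, -0.005) = 0.000
(x & (y & z)) (+) y = min(1, 0.000 + 0.566) = min(1, 0.566) = 0.566
(z & y) (+) ((x & (y & z)) (+) y) = min(1, 0.079 + 0.566) = min(1, 0.645) = 0.645
((z & z) /\ ((x /\ z) -> x)) (+) ((z & y) (+) ((x & (y & z)) (+) y)) = min(1, 0.026 + 0.645) = min(1, 0.671) = 0.671

0.671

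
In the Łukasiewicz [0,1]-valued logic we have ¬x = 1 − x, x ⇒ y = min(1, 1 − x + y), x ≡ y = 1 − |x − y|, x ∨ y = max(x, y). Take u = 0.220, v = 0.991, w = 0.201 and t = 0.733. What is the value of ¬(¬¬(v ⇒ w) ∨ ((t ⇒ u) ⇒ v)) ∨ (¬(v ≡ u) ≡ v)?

v ⇒ w = min(1, 1 − 0.991 + 0.201) = min(1, 0.210) = 0.210
¬(v ⇒ w) = 1 − 0.210 = 0.790
¬¬(v ⇒ w) = 1 − 0.790 = 0.210
t ⇒ u = min(1, 1 − 0.733 + 0.220) = min(1, 0.487) = 0.487
(t ⇒ u) ⇒ v = min(1, 1 − 0.487 + 0.991) = min(1, 1.504) = 1.000
¬¬(v ⇒ w) ∨ ((t ⇒ u) ⇒ v) = max(0.210, 1.000) = 1.000
¬(¬¬(v ⇒ w) ∨ ((t ⇒ u) ⇒ v)) = 1 − 1.000 = 0.000
v ≡ u = 1 − |0.991 − 0.220| = 1 − 0.771 = 0.229
¬(v ≡ u) = 1 − 0.229 = 0.771
¬(v ≡ u) ≡ v = 1 − |0.771 − 0.991| = 1 − 0.220 = 0.780
¬(¬¬(v ⇒ w) ∨ ((t ⇒ u) ⇒ v)) ∨ (¬(v ≡ u) ≡ v) = max(0.000, 0.780) = 0.780

0.780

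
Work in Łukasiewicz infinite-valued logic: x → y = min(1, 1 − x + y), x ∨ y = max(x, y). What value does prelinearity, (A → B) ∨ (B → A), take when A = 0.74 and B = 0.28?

A → B = min(1, 1 − 0.74 + 0.28) = min(1, 0.54) = 0.54
B → A = min(1, 1 − 0.28 + 0.74) = min(1, 1.46) = 1.00
(A → B) ∨ (B → A) = max(0.54, 1.00) = 1.00
(As expected: a Ł∞-tautology — holds in every MV-chain.)

1.00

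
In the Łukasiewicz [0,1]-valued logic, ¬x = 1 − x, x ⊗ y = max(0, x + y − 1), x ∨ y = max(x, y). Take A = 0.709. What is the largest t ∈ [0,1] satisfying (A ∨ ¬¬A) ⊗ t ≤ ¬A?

0.582

¬A = 1 − 0.709 = 0.291
¬¬A = 1 − 0.291 = 0.709
A ∨ ¬¬A = max(0.709, 0.709) = 0.709
So the left factor is A ∨ ¬¬A = 0.709.
So the right-hand bound is ¬A = 0.291.
The residuum of the Łukasiewicz t-norm gives the supremum: min(1, 1 − 0.709 + 0.291).
1 − 0.709 + 0.291 = 0.582, so t = min(1, 0.582) = 0.582.
Check: 0.709 ⊗ 0.582 = max(0, 0.291) = 0.291 ≤ 0.291.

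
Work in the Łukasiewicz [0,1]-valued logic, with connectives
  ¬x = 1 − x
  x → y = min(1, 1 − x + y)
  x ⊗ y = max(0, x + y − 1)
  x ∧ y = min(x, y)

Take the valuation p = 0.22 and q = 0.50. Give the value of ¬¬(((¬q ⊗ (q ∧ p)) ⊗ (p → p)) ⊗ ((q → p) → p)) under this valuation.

0.00

¬q = 1 − 0.50 = 0.50
q ∧ p = min(0.50, 0.22) = 0.22
¬q ⊗ (q ∧ p) = max(0, 0.50 + 0.22 − 1) = max(0, -0.28) = 0.00
p → p = min(1, 1 − 0.22 + 0.22) = min(1, 1.00) = 1.00
(¬q ⊗ (q ∧ p)) ⊗ (p → p) = max(0, 0.00 + 1.00 − 1) = max(0, 0.00) = 0.00
q → p = min(1, 1 − 0.50 + 0.22) = min(1, 0.72) = 0.72
(q → p) → p = min(1, 1 − 0.72 + 0.22) = min(1, 0.50) = 0.50
((¬q ⊗ (q ∧ p)) ⊗ (p → p)) ⊗ ((q → p) → p) = max(0, 0.00 + 0.50 − 1) = max(0, -0.50) = 0.00
¬(((¬q ⊗ (q ∧ p)) ⊗ (p → p)) ⊗ ((q → p) → p)) = 1 − 0.00 = 1.00
¬¬(((¬q ⊗ (q ∧ p)) ⊗ (p → p)) ⊗ ((q → p) → p)) = 1 − 1.00 = 0.00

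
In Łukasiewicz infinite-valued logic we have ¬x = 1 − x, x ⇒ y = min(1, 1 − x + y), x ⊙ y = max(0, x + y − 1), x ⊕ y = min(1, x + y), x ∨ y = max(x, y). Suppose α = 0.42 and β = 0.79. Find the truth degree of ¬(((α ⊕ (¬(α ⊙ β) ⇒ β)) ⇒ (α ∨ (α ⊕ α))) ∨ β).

α ⊙ β = max(0, 0.42 + 0.79 − 1) = max(0, 0.21) = 0.21
¬(α ⊙ β) = 1 − 0.21 = 0.79
¬(α ⊙ β) ⇒ β = min(1, 1 − 0.79 + 0.79) = min(1, 1.00) = 1.00
α ⊕ (¬(α ⊙ β) ⇒ β) = min(1, 0.42 + 1.00) = min(1, 1.42) = 1.00
α ⊕ α = min(1, 0.42 + 0.42) = min(1, 0.84) = 0.84
α ∨ (α ⊕ α) = max(0.42, 0.84) = 0.84
(α ⊕ (¬(α ⊙ β) ⇒ β)) ⇒ (α ∨ (α ⊕ α)) = min(1, 1 − 1.00 + 0.84) = min(1, 0.84) = 0.84
((α ⊕ (¬(α ⊙ β) ⇒ β)) ⇒ (α ∨ (α ⊕ α))) ∨ β = max(0.84, 0.79) = 0.84
¬(((α ⊕ (¬(α ⊙ β) ⇒ β)) ⇒ (α ∨ (α ⊕ α))) ∨ β) = 1 − 0.84 = 0.16

0.16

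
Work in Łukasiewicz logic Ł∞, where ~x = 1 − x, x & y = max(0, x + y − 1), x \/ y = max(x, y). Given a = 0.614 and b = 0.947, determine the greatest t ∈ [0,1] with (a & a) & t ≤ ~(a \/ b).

0.825

a & a = max(0, 0.614 + 0.614 − 1) = max(0, 0.228) = 0.228
So the left factor is a & a = 0.228.
a \/ b = max(0.614, 0.947) = 0.947
~(a \/ b) = 1 − 0.947 = 0.053
So the right-hand bound is ~(a \/ b) = 0.053.
The residuum of the Łukasiewicz t-norm gives the supremum: min(1, 1 − 0.228 + 0.053).
1 − 0.228 + 0.053 = 0.825, so t = min(1, 0.825) = 0.825.
Check: 0.228 & 0.825 = max(0, 0.053) = 0.053 ≤ 0.053.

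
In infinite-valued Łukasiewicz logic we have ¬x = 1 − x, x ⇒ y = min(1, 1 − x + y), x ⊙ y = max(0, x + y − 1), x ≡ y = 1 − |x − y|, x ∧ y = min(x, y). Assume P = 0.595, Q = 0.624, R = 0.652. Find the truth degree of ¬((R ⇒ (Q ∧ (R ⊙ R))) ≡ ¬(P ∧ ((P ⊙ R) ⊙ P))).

R ⊙ R = max(0, 0.652 + 0.652 − 1) = max(0, 0.304) = 0.304
Q ∧ (R ⊙ R) = min(0.624, 0.304) = 0.304
R ⇒ (Q ∧ (R ⊙ R)) = min(1, 1 − 0.652 + 0.304) = min(1, 0.652) = 0.652
P ⊙ R = max(0, 0.595 + 0.652 − 1) = max(0, 0.247) = 0.247
(P ⊙ R) ⊙ P = max(0, 0.247 + 0.595 − 1) = max(0, -0.158) = 0.000
P ∧ ((P ⊙ R) ⊙ P) = min(0.595, 0.000) = 0.000
¬(P ∧ ((P ⊙ R) ⊙ P)) = 1 − 0.000 = 1.000
(R ⇒ (Q ∧ (R ⊙ R))) ≡ ¬(P ∧ ((P ⊙ R) ⊙ P)) = 1 − |0.652 − 1.000| = 1 − 0.348 = 0.652
¬((R ⇒ (Q ∧ (R ⊙ R))) ≡ ¬(P ∧ ((P ⊙ R) ⊙ P))) = 1 − 0.652 = 0.348

0.348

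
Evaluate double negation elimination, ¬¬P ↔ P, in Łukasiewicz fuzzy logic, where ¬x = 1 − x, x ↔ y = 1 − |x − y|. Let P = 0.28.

1.00

¬P = 1 − 0.28 = 0.72
¬¬P = 1 − 0.72 = 0.28
¬¬P ↔ P = 1 − |0.28 − 0.28| = 1 − 0.00 = 1.00
(As expected: always 1 in Ł∞ since negation is involutive.)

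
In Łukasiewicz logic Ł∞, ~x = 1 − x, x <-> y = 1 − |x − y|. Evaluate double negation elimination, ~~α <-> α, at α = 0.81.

~α = 1 − 0.81 = 0.19
~~α = 1 − 0.19 = 0.81
~~α <-> α = 1 − |0.81 − 0.81| = 1 − 0.00 = 1.00
(As expected: always 1 in Ł∞ since negation is involutive.)

1.00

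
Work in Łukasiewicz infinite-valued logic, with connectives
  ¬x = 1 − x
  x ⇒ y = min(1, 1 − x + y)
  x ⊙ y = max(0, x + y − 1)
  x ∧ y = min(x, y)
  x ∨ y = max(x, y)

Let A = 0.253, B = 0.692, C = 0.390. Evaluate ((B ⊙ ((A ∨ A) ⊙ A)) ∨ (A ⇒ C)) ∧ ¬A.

0.747

A ∨ A = max(0.253, 0.253) = 0.253
(A ∨ A) ⊙ A = max(0, 0.253 + 0.253 − 1) = max(0, -0.494) = 0.000
B ⊙ ((A ∨ A) ⊙ A) = max(0, 0.692 + 0.000 − 1) = max(0, -0.308) = 0.000
A ⇒ C = min(1, 1 − 0.253 + 0.390) = min(1, 1.137) = 1.000
(B ⊙ ((A ∨ A) ⊙ A)) ∨ (A ⇒ C) = max(0.000, 1.000) = 1.000
¬A = 1 − 0.253 = 0.747
((B ⊙ ((A ∨ A) ⊙ A)) ∨ (A ⇒ C)) ∧ ¬A = min(1.000, 0.747) = 0.747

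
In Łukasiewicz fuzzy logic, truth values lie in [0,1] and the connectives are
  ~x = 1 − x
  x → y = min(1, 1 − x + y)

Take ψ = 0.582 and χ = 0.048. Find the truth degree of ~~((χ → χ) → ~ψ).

χ → χ = min(1, 1 − 0.048 + 0.048) = min(1, 1.000) = 1.000
~ψ = 1 − 0.582 = 0.418
(χ → χ) → ~ψ = min(1, 1 − 1.000 + 0.418) = min(1, 0.418) = 0.418
~((χ → χ) → ~ψ) = 1 − 0.418 = 0.582
~~((χ → χ) → ~ψ) = 1 − 0.582 = 0.418

0.418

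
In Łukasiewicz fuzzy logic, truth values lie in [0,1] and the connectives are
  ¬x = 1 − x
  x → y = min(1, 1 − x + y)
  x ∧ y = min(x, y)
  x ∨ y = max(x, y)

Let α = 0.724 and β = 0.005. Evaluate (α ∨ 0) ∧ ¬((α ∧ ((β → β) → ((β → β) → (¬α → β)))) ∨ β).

0.276

α ∨ 0 = max(0.724, 0.000) = 0.724
β → β = min(1, 1 − 0.005 + 0.005) = min(1, 1.000) = 1.000
¬α = 1 − 0.724 = 0.276
¬α → β = min(1, 1 − 0.276 + 0.005) = min(1, 0.729) = 0.729
(β → β) → (¬α → β) = min(1, 1 − 1.000 + 0.729) = min(1, 0.729) = 0.729
(β → β) → ((β → β) → (¬α → β)) = min(1, 1 − 1.000 + 0.729) = min(1, 0.729) = 0.729
α ∧ ((β → β) → ((β → β) → (¬α → β))) = min(0.724, 0.729) = 0.724
(α ∧ ((β → β) → ((β → β) → (¬α → β)))) ∨ β = max(0.724, 0.005) = 0.724
¬((α ∧ ((β → β) → ((β → β) → (¬α → β)))) ∨ β) = 1 − 0.724 = 0.276
(α ∨ 0) ∧ ¬((α ∧ ((β → β) → ((β → β) → (¬α → β)))) ∨ β) = min(0.724, 0.276) = 0.276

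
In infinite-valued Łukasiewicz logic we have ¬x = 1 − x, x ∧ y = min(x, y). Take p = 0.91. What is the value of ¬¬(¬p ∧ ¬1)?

0.00

¬p = 1 − 0.91 = 0.09
¬1 = 1 − 1.00 = 0.00
¬p ∧ ¬1 = min(0.09, 0.00) = 0.00
¬(¬p ∧ ¬1) = 1 − 0.00 = 1.00
¬¬(¬p ∧ ¬1) = 1 − 1.00 = 0.00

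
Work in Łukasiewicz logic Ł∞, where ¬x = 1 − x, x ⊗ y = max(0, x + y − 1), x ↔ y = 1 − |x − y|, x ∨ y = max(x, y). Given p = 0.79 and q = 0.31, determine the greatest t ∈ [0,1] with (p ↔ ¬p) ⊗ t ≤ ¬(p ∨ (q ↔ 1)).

¬p = 1 − 0.79 = 0.21
p ↔ ¬p = 1 − |0.79 − 0.21| = 1 − 0.58 = 0.42
So the left factor is p ↔ ¬p = 0.42.
q ↔ 1 = 1 − |0.31 − 1.00| = 1 − 0.69 = 0.31
p ∨ (q ↔ 1) = max(0.79, 0.31) = 0.79
¬(p ∨ (q ↔ 1)) = 1 − 0.79 = 0.21
So the right-hand bound is ¬(p ∨ (q ↔ 1)) = 0.21.
The residuum of the Łukasiewicz t-norm gives the supremum: min(1, 1 − 0.42 + 0.21).
1 − 0.42 + 0.21 = 0.79, so t = min(1, 0.79) = 0.79.
Check: 0.42 ⊗ 0.79 = max(0, 0.21) = 0.21 ≤ 0.21.

0.79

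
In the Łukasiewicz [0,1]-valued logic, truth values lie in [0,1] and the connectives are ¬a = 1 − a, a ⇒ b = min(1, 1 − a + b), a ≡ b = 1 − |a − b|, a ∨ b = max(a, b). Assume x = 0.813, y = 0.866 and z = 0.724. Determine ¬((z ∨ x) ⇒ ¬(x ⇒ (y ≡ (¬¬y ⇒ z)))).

z ∨ x = max(0.724, 0.813) = 0.813
¬y = 1 − 0.866 = 0.134
¬¬y = 1 − 0.134 = 0.866
¬¬y ⇒ z = min(1, 1 − 0.866 + 0.724) = min(1, 0.858) = 0.858
y ≡ (¬¬y ⇒ z) = 1 − |0.866 − 0.858| = 1 − 0.008 = 0.992
x ⇒ (y ≡ (¬¬y ⇒ z)) = min(1, 1 − 0.813 + 0.992) = min(1, 1.179) = 1.000
¬(x ⇒ (y ≡ (¬¬y ⇒ z))) = 1 − 1.000 = 0.000
(z ∨ x) ⇒ ¬(x ⇒ (y ≡ (¬¬y ⇒ z))) = min(1, 1 − 0.813 + 0.000) = min(1, 0.187) = 0.187
¬((z ∨ x) ⇒ ¬(x ⇒ (y ≡ (¬¬y ⇒ z)))) = 1 − 0.187 = 0.813

0.813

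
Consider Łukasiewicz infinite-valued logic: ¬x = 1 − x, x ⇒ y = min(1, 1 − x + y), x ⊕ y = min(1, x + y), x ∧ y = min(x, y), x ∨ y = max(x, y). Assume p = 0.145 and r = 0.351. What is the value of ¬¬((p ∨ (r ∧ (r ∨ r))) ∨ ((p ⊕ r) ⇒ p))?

r ∨ r = max(0.351, 0.351) = 0.351
r ∧ (r ∨ r) = min(0.351, 0.351) = 0.351
p ∨ (r ∧ (r ∨ r)) = max(0.145, 0.351) = 0.351
p ⊕ r = min(1, 0.145 + 0.351) = min(1, 0.496) = 0.496
(p ⊕ r) ⇒ p = min(1, 1 − 0.496 + 0.145) = min(1, 0.649) = 0.649
(p ∨ (r ∧ (r ∨ r))) ∨ ((p ⊕ r) ⇒ p) = max(0.351, 0.649) = 0.649
¬((p ∨ (r ∧ (r ∨ r))) ∨ ((p ⊕ r) ⇒ p)) = 1 − 0.649 = 0.351
¬¬((p ∨ (r ∧ (r ∨ r))) ∨ ((p ⊕ r) ⇒ p)) = 1 − 0.351 = 0.649

0.649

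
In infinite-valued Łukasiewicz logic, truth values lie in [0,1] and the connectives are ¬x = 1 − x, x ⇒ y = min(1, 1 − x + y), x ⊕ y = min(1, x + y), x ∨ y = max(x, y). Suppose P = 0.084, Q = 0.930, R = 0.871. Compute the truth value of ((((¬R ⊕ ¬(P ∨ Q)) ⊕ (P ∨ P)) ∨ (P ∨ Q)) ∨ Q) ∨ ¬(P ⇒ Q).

0.930

¬R = 1 − 0.871 = 0.129
P ∨ Q = max(0.084, 0.930) = 0.930
¬(P ∨ Q) = 1 − 0.930 = 0.070
¬R ⊕ ¬(P ∨ Q) = min(1, 0.129 + 0.070) = min(1, 0.199) = 0.199
P ∨ P = max(0.084, 0.084) = 0.084
(¬R ⊕ ¬(P ∨ Q)) ⊕ (P ∨ P) = min(1, 0.199 + 0.084) = min(1, 0.283) = 0.283
((¬R ⊕ ¬(P ∨ Q)) ⊕ (P ∨ P)) ∨ (P ∨ Q) = max(0.283, 0.930) = 0.930
(((¬R ⊕ ¬(P ∨ Q)) ⊕ (P ∨ P)) ∨ (P ∨ Q)) ∨ Q = max(0.930, 0.930) = 0.930
P ⇒ Q = min(1, 1 − 0.084 + 0.930) = min(1, 1.846) = 1.000
¬(P ⇒ Q) = 1 − 1.000 = 0.000
((((¬R ⊕ ¬(P ∨ Q)) ⊕ (P ∨ P)) ∨ (P ∨ Q)) ∨ Q) ∨ ¬(P ⇒ Q) = max(0.930, 0.000) = 0.930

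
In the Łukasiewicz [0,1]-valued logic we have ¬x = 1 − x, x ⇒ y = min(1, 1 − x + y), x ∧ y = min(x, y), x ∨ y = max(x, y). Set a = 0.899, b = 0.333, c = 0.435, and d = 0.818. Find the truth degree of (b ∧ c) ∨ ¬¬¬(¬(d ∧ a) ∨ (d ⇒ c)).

0.383

b ∧ c = min(0.333, 0.435) = 0.333
d ∧ a = min(0.818, 0.899) = 0.818
¬(d ∧ a) = 1 − 0.818 = 0.182
d ⇒ c = min(1, 1 − 0.818 + 0.435) = min(1, 0.617) = 0.617
¬(d ∧ a) ∨ (d ⇒ c) = max(0.182, 0.617) = 0.617
¬(¬(d ∧ a) ∨ (d ⇒ c)) = 1 − 0.617 = 0.383
¬¬(¬(d ∧ a) ∨ (d ⇒ c)) = 1 − 0.383 = 0.617
¬¬¬(¬(d ∧ a) ∨ (d ⇒ c)) = 1 − 0.617 = 0.383
(b ∧ c) ∨ ¬¬¬(¬(d ∧ a) ∨ (d ⇒ c)) = max(0.333, 0.383) = 0.383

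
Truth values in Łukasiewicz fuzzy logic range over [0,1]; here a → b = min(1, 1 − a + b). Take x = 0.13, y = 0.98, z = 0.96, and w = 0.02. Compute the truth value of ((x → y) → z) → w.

x → y = min(1, 1 − 0.13 + 0.98) = min(1, 1.85) = 1.00
(x → y) → z = min(1, 1 − 1.00 + 0.96) = min(1, 0.96) = 0.96
((x → y) → z) → w = min(1, 1 − 0.96 + 0.02) = min(1, 0.06) = 0.06

0.06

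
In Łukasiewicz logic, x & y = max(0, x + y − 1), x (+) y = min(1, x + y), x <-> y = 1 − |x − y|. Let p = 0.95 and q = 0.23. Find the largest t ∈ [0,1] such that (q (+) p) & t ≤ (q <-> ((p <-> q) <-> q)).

q (+) p = min(1, 0.23 + 0.95) = min(1, 1.18) = 1.00
So the left factor is q (+) p = 1.00.
p <-> q = 1 − |0.95 − 0.23| = 1 − 0.72 = 0.28
(p <-> q) <-> q = 1 − |0.28 − 0.23| = 1 − 0.05 = 0.95
q <-> ((p <-> q) <-> q) = 1 − |0.23 − 0.95| = 1 − 0.72 = 0.28
So the right-hand bound is q <-> ((p <-> q) <-> q) = 0.28.
The residuum of the Łukasiewicz t-norm gives the supremum: min(1, 1 − 1.00 + 0.28).
1 − 1.00 + 0.28 = 0.28, so t = min(1, 0.28) = 0.28.
Check: 1.00 & 0.28 = max(0, 0.28) = 0.28 ≤ 0.28.

0.28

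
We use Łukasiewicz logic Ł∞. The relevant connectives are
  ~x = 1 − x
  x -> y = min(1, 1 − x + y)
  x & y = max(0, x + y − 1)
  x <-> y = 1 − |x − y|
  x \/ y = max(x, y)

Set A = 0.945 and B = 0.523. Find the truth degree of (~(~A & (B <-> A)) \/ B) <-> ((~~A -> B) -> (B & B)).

0.468

~A = 1 − 0.945 = 0.055
B <-> A = 1 − |0.523 − 0.945| = 1 − 0.422 = 0.578
~A & (B <-> A) = max(0, 0.055 + 0.578 − 1) = max(0, -0.367) = 0.000
~(~A & (B <-> A)) = 1 − 0.000 = 1.000
~(~A & (B <-> A)) \/ B = max(1.000, 0.523) = 1.000
~~A = 1 − 0.055 = 0.945
~~A -> B = min(1, 1 − 0.945 + 0.523) = min(1, 0.578) = 0.578
B & B = max(0, 0.523 + 0.523 − 1) = max(0, 0.046) = 0.046
(~~A -> B) -> (B & B) = min(1, 1 − 0.578 + 0.046) = min(1, 0.468) = 0.468
(~(~A & (B <-> A)) \/ B) <-> ((~~A -> B) -> (B & B)) = 1 − |1.000 − 0.468| = 1 − 0.532 = 0.468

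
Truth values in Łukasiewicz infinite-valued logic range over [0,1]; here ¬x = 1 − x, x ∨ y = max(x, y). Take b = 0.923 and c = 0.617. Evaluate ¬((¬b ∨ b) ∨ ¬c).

¬b = 1 − 0.923 = 0.077
¬b ∨ b = max(0.077, 0.923) = 0.923
¬c = 1 − 0.617 = 0.383
(¬b ∨ b) ∨ ¬c = max(0.923, 0.383) = 0.923
¬((¬b ∨ b) ∨ ¬c) = 1 − 0.923 = 0.077

0.077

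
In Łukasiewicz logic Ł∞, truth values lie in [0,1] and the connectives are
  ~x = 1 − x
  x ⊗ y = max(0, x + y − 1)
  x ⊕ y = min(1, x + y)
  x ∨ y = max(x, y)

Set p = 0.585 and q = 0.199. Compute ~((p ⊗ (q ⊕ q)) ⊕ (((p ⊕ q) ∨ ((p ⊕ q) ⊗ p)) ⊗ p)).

0.631

q ⊕ q = min(1, 0.199 + 0.199) = min(1, 0.398) = 0.398
p ⊗ (q ⊕ q) = max(0, 0.585 + 0.398 − 1) = max(0, -0.017) = 0.000
p ⊕ q = min(1, 0.585 + 0.199) = min(1, 0.784) = 0.784
(p ⊕ q) ⊗ p = max(0, 0.784 + 0.585 − 1) = max(0, 0.369) = 0.369
(p ⊕ q) ∨ ((p ⊕ q) ⊗ p) = max(0.784, 0.369) = 0.784
((p ⊕ q) ∨ ((p ⊕ q) ⊗ p)) ⊗ p = max(0, 0.784 + 0.585 − 1) = max(0, 0.369) = 0.369
(p ⊗ (q ⊕ q)) ⊕ (((p ⊕ q) ∨ ((p ⊕ q) ⊗ p)) ⊗ p) = min(1, 0.000 + 0.369) = min(1, 0.369) = 0.369
~((p ⊗ (q ⊕ q)) ⊕ (((p ⊕ q) ∨ ((p ⊕ q) ⊗ p)) ⊗ p)) = 1 − 0.369 = 0.631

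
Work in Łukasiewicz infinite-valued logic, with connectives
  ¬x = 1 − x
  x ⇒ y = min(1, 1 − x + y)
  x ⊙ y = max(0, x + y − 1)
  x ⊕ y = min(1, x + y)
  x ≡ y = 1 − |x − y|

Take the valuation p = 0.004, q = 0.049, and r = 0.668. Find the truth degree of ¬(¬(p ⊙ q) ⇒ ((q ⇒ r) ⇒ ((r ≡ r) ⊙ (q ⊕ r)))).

0.283

p ⊙ q = max(0, 0.004 + 0.049 − 1) = max(0, -0.947) = 0.000
¬(p ⊙ q) = 1 − 0.000 = 1.000
q ⇒ r = min(1, 1 − 0.049 + 0.668) = min(1, 1.619) = 1.000
r ≡ r = 1 − |0.668 − 0.668| = 1 − 0.000 = 1.000
q ⊕ r = min(1, 0.049 + 0.668) = min(1, 0.717) = 0.717
(r ≡ r) ⊙ (q ⊕ r) = max(0, 1.000 + 0.717 − 1) = max(0, 0.717) = 0.717
(q ⇒ r) ⇒ ((r ≡ r) ⊙ (q ⊕ r)) = min(1, 1 − 1.000 + 0.717) = min(1, 0.717) = 0.717
¬(p ⊙ q) ⇒ ((q ⇒ r) ⇒ ((r ≡ r) ⊙ (q ⊕ r))) = min(1, 1 − 1.000 + 0.717) = min(1, 0.717) = 0.717
¬(¬(p ⊙ q) ⇒ ((q ⇒ r) ⇒ ((r ≡ r) ⊙ (q ⊕ r)))) = 1 − 0.717 = 0.283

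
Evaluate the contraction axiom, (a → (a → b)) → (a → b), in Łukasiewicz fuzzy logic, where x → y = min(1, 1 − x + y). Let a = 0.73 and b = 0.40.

a → b = min(1, 1 − 0.73 + 0.40) = min(1, 0.67) = 0.67
a → (a → b) = min(1, 1 − 0.73 + 0.67) = min(1, 0.94) = 0.94
(a → (a → b)) → (a → b) = min(1, 1 − 0.94 + 0.67) = min(1, 0.73) = 0.73
(The value 0.73 < 1 shows this instance is not satisfied; fails in Ł∞ (the t-norm is not idempotent).)

0.73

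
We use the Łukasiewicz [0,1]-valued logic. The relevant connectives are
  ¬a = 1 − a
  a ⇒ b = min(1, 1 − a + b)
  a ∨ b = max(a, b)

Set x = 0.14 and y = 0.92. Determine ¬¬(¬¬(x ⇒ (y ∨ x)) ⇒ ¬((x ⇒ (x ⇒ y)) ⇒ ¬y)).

0.92

y ∨ x = max(0.92, 0.14) = 0.92
x ⇒ (y ∨ x) = min(1, 1 − 0.14 + 0.92) = min(1, 1.78) = 1.00
¬(x ⇒ (y ∨ x)) = 1 − 1.00 = 0.00
¬¬(x ⇒ (y ∨ x)) = 1 − 0.00 = 1.00
x ⇒ y = min(1, 1 − 0.14 + 0.92) = min(1, 1.78) = 1.00
x ⇒ (x ⇒ y) = min(1, 1 − 0.14 + 1.00) = min(1, 1.86) = 1.00
¬y = 1 − 0.92 = 0.08
(x ⇒ (x ⇒ y)) ⇒ ¬y = min(1, 1 − 1.00 + 0.08) = min(1, 0.08) = 0.08
¬((x ⇒ (x ⇒ y)) ⇒ ¬y) = 1 − 0.08 = 0.92
¬¬(x ⇒ (y ∨ x)) ⇒ ¬((x ⇒ (x ⇒ y)) ⇒ ¬y) = min(1, 1 − 1.00 + 0.92) = min(1, 0.92) = 0.92
¬(¬¬(x ⇒ (y ∨ x)) ⇒ ¬((x ⇒ (x ⇒ y)) ⇒ ¬y)) = 1 − 0.92 = 0.08
¬¬(¬¬(x ⇒ (y ∨ x)) ⇒ ¬((x ⇒ (x ⇒ y)) ⇒ ¬y)) = 1 − 0.08 = 0.92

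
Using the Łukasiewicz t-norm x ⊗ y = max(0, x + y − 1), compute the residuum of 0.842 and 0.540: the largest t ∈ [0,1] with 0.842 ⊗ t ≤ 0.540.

0.698

The residuum of the Łukasiewicz t-norm gives the supremum: min(1, 1 − 0.842 + 0.540).
1 − 0.842 + 0.540 = 0.698, so t = min(1, 0.698) = 0.698.
Check: 0.842 ⊗ 0.698 = max(0, 0.540) = 0.540 ≤ 0.540.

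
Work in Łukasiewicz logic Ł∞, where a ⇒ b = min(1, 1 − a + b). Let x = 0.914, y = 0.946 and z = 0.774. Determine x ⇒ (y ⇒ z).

y ⇒ z = min(1, 1 − 0.946 + 0.774) = min(1, 0.828) = 0.828
x ⇒ (y ⇒ z) = min(1, 1 − 0.914 + 0.828) = min(1, 0.914) = 0.914

0.914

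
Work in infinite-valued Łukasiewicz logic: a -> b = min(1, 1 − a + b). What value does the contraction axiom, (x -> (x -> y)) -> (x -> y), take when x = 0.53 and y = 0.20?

0.67

x -> y = min(1, 1 − 0.53 + 0.20) = min(1, 0.67) = 0.67
x -> (x -> y) = min(1, 1 − 0.53 + 0.67) = min(1, 1.14) = 1.00
(x -> (x -> y)) -> (x -> y) = min(1, 1 − 1.00 + 0.67) = min(1, 0.67) = 0.67
(The value 0.67 < 1 shows this instance is not satisfied; fails in Ł∞ (the t-norm is not idempotent).)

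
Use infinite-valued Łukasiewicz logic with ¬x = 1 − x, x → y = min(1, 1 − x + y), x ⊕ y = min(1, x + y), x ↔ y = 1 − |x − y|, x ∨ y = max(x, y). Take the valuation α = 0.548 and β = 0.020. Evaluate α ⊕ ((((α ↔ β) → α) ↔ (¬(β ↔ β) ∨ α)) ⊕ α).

α ↔ β = 1 − |0.548 − 0.020| = 1 − 0.528 = 0.472
(α ↔ β) → α = min(1, 1 − 0.472 + 0.548) = min(1, 1.076) = 1.000
β ↔ β = 1 − |0.020 − 0.020| = 1 − 0.000 = 1.000
¬(β ↔ β) = 1 − 1.000 = 0.000
¬(β ↔ β) ∨ α = max(0.000, 0.548) = 0.548
((α ↔ β) → α) ↔ (¬(β ↔ β) ∨ α) = 1 − |1.000 − 0.548| = 1 − 0.452 = 0.548
(((α ↔ β) → α) ↔ (¬(β ↔ β) ∨ α)) ⊕ α = min(1, 0.548 + 0.548) = min(1, 1.096) = 1.000
α ⊕ ((((α ↔ β) → α) ↔ (¬(β ↔ β) ∨ α)) ⊕ α) = min(1, 0.548 + 1.000) = min(1, 1.548) = 1.000

1.000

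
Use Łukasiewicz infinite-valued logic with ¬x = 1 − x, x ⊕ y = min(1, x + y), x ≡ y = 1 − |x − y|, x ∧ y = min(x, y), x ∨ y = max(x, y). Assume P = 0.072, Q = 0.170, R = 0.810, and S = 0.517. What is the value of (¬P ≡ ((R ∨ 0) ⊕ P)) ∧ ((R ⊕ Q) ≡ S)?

¬P = 1 − 0.072 = 0.928
R ∨ 0 = max(0.810, 0.000) = 0.810
(R ∨ 0) ⊕ P = min(1, 0.810 + 0.072) = min(1, 0.882) = 0.882
¬P ≡ ((R ∨ 0) ⊕ P) = 1 − |0.928 − 0.882| = 1 − 0.046 = 0.954
R ⊕ Q = min(1, 0.810 + 0.170) = min(1, 0.980) = 0.980
(R ⊕ Q) ≡ S = 1 − |0.980 − 0.517| = 1 − 0.463 = 0.537
(¬P ≡ ((R ∨ 0) ⊕ P)) ∧ ((R ⊕ Q) ≡ S) = min(0.954, 0.537) = 0.537

0.537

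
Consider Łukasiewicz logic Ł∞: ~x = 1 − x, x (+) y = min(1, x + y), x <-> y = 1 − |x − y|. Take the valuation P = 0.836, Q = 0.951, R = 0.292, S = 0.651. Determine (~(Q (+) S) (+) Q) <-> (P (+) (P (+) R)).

0.951

Q (+) S = min(1, 0.951 + 0.651) = min(1, 1.602) = 1.000
~(Q (+) S) = 1 − 1.000 = 0.000
~(Q (+) S) (+) Q = min(1, 0.000 + 0.951) = min(1, 0.951) = 0.951
P (+) R = min(1, 0.836 + 0.292) = min(1, 1.128) = 1.000
P (+) (P (+) R) = min(1, 0.836 + 1.000) = min(1, 1.836) = 1.000
(~(Q (+) S) (+) Q) <-> (P (+) (P (+) R)) = 1 − |0.951 − 1.000| = 1 − 0.049 = 0.951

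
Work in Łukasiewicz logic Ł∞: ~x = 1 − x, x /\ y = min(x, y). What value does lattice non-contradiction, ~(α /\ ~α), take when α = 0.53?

~α = 1 − 0.53 = 0.47
α /\ ~α = min(0.53, 0.47) = 0.47
~(α /\ ~α) = 1 − 0.47 = 0.53
(The value 0.53 < 1 shows this instance is not satisfied; not a Ł∞-tautology — its value is 1 − min(a, 1−a).)

0.53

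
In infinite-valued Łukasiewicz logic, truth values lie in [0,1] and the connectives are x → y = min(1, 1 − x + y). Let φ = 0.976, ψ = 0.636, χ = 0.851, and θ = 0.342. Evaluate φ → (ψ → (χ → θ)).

χ → θ = min(1, 1 − 0.851 + 0.342) = min(1, 0.491) = 0.491
ψ → (χ → θ) = min(1, 1 − 0.636 + 0.491) = min(1, 0.855) = 0.855
φ → (ψ → (χ → θ)) = min(1, 1 − 0.976 + 0.855) = min(1, 0.879) = 0.879

0.879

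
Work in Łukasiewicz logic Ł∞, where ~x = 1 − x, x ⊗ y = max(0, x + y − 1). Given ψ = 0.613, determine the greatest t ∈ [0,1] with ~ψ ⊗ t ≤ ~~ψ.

1.000

~ψ = 1 − 0.613 = 0.387
So the left factor is ~ψ = 0.387.
~~ψ = 1 − 0.387 = 0.613
So the right-hand bound is ~~ψ = 0.613.
The residuum of the Łukasiewicz t-norm gives the supremum: min(1, 1 − 0.387 + 0.613).
1 − 0.387 + 0.613 = 1.226, so t = min(1, 1.226) = 1.000.
Check: 0.387 ⊗ 1.000 = max(0, 0.387) = 0.387 ≤ 0.613.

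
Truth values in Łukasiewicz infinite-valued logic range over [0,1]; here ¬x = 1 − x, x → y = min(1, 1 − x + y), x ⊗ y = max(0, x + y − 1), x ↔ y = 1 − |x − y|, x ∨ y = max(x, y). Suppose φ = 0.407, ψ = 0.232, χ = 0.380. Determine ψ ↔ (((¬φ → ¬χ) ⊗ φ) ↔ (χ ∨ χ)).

0.259

¬φ = 1 − 0.407 = 0.593
¬χ = 1 − 0.380 = 0.620
¬φ → ¬χ = min(1, 1 − 0.593 + 0.620) = min(1, 1.027) = 1.000
(¬φ → ¬χ) ⊗ φ = max(0, 1.000 + 0.407 − 1) = max(0, 0.407) = 0.407
χ ∨ χ = max(0.380, 0.380) = 0.380
((¬φ → ¬χ) ⊗ φ) ↔ (χ ∨ χ) = 1 − |0.407 − 0.380| = 1 − 0.027 = 0.973
ψ ↔ (((¬φ → ¬χ) ⊗ φ) ↔ (χ ∨ χ)) = 1 − |0.232 − 0.973| = 1 − 0.741 = 0.259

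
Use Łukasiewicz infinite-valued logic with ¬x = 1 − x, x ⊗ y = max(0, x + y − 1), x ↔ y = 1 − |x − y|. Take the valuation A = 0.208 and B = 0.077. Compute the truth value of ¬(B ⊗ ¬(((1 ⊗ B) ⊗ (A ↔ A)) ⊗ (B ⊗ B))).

0.923

1 ⊗ B = max(0, 1.000 + 0.077 − 1) = max(0, 0.077) = 0.077
A ↔ A = 1 − |0.208 − 0.208| = 1 − 0.000 = 1.000
(1 ⊗ B) ⊗ (A ↔ A) = max(0, 0.077 + 1.000 − 1) = max(0, 0.077) = 0.077
B ⊗ B = max(0, 0.077 + 0.077 − 1) = max(0, -0.846) = 0.000
((1 ⊗ B) ⊗ (A ↔ A)) ⊗ (B ⊗ B) = max(0, 0.077 + 0.000 − 1) = max(0, -0.923) = 0.000
¬(((1 ⊗ B) ⊗ (A ↔ A)) ⊗ (B ⊗ B)) = 1 − 0.000 = 1.000
B ⊗ ¬(((1 ⊗ B) ⊗ (A ↔ A)) ⊗ (B ⊗ B)) = max(0, 0.077 + 1.000 − 1) = max(0, 0.077) = 0.077
¬(B ⊗ ¬(((1 ⊗ B) ⊗ (A ↔ A)) ⊗ (B ⊗ B))) = 1 − 0.077 = 0.923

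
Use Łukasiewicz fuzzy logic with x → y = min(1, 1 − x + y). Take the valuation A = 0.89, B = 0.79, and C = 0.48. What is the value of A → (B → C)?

0.80

B → C = min(1, 1 − 0.79 + 0.48) = min(1, 0.69) = 0.69
A → (B → C) = min(1, 1 − 0.89 + 0.69) = min(1, 0.80) = 0.80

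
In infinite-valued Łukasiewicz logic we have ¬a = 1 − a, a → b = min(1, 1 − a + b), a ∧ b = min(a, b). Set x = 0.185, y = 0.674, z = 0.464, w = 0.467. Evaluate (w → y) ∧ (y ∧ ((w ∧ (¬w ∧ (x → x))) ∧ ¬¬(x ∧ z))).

0.185

w → y = min(1, 1 − 0.467 + 0.674) = min(1, 1.207) = 1.000
¬w = 1 − 0.467 = 0.533
x → x = min(1, 1 − 0.185 + 0.185) = min(1, 1.000) = 1.000
¬w ∧ (x → x) = min(0.533, 1.000) = 0.533
w ∧ (¬w ∧ (x → x)) = min(0.467, 0.533) = 0.467
x ∧ z = min(0.185, 0.464) = 0.185
¬(x ∧ z) = 1 − 0.185 = 0.815
¬¬(x ∧ z) = 1 − 0.815 = 0.185
(w ∧ (¬w ∧ (x → x))) ∧ ¬¬(x ∧ z) = min(0.467, 0.185) = 0.185
y ∧ ((w ∧ (¬w ∧ (x → x))) ∧ ¬¬(x ∧ z)) = min(0.674, 0.185) = 0.185
(w → y) ∧ (y ∧ ((w ∧ (¬w ∧ (x → x))) ∧ ¬¬(x ∧ z))) = min(1.000, 0.185) = 0.185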